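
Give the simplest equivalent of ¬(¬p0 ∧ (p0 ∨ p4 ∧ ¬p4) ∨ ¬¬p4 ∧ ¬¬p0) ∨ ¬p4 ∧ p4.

¬p4 ∨ ¬p0

¬(¬p0 ∧ (p0 ∨ p4 ∧ ¬p4) ∨ ¬¬p4 ∧ ¬¬p0) ∨ ¬p4 ∧ p4
= ¬(¬p0 ∧ p0 ∨ ¬¬p4 ∧ ¬¬p0) ∨ ¬p4 ∧ p4
= ¬(¬p0 ∧ p0 ∨ ¬¬p4 ∧ ¬¬p0)
= ¬(¬¬p4 ∧ ¬¬p0)
= ¬p4 ∨ ¬p0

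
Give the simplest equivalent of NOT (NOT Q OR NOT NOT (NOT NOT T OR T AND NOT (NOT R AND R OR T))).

Q AND NOT T

NOT (NOT Q OR NOT NOT (NOT NOT T OR T AND NOT (NOT R AND R OR T)))
= NOT (NOT Q OR NOT NOT (T OR T AND NOT (NOT R AND R OR T)))
= NOT (NOT Q OR NOT NOT (T OR T AND NOT T))
= NOT (NOT Q OR NOT NOT T)
= Q AND NOT T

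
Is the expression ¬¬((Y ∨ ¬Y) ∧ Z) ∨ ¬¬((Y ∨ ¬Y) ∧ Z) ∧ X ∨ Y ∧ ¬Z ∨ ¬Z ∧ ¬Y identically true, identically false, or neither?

identically true

¬¬((Y ∨ ¬Y) ∧ Z) ∨ ¬¬((Y ∨ ¬Y) ∧ Z) ∧ X ∨ Y ∧ ¬Z ∨ ¬Z ∧ ¬Y
= ¬¬((Y ∨ ¬Y) ∧ Z) ∨ Y ∧ ¬Z ∨ ¬Z ∧ ¬Y   [absorption]
= (Y ∨ ¬Y) ∧ Z ∨ Y ∧ ¬Z ∨ ¬Z ∧ ¬Y   [double negation]
= (Y ∨ ¬Y) ∧ Z ∨ ¬Z   [distribution]
= Z ∨ ¬Z   [complement / identity]
= True   [complement]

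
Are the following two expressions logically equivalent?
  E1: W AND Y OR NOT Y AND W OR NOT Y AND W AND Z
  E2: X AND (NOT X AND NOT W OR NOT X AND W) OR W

Yes

E1: W AND Y OR NOT Y AND W OR NOT Y AND W AND Z
    = W AND Y OR NOT Y AND W   (absorption)
    = W   (distribution)
E2: X AND (NOT X AND NOT W OR NOT X AND W) OR W
    = X AND NOT X OR W   (distribution)
    = W   (complement / identity)
Both reduce to W, so they are equivalent.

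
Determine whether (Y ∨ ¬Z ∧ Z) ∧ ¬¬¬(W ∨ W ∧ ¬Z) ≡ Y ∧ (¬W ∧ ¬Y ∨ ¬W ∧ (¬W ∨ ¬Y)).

Yes

E1: (Y ∨ ¬Z ∧ Z) ∧ ¬¬¬(W ∨ W ∧ ¬Z)
    = (Y ∨ ¬Z ∧ Z) ∧ ¬(W ∨ W ∧ ¬Z)   (double negation)
    = Y ∧ ¬(W ∨ W ∧ ¬Z)   (complement / identity)
    = Y ∧ ¬W   (absorption)
E2: Y ∧ (¬W ∧ ¬Y ∨ ¬W ∧ (¬W ∨ ¬Y))
    = Y ∧ (¬W ∧ ¬Y ∨ ¬W)   (absorption)
    = Y ∧ ¬W   (absorption)
Both reduce to Y ∧ ¬W, so they are equivalent.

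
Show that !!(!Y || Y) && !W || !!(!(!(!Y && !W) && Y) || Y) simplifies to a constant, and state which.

!!(!Y || Y) && !W || !!(!(!(!Y && !W) && Y) || Y)
= !!(!Y || Y) && !W || !!(!((Y || W) && Y) || Y)   — De Morgan
= !!(!Y || Y) && !W || !!(!Y || Y)   — absorption
= !!(!Y || Y)   — absorption
= !Y || Y   — double negation
= true   — complement

true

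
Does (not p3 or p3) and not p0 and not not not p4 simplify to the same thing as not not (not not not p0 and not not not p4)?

E1: (not p3 or p3) and not p0 and not not not p4
    = not p0 and not not not p4   — complement / identity
    = not p0 and not p4   — double negation
E2: not not (not not not p0 and not not not p4)
    = not (not not p0 or not not p4)   — De Morgan
    = not p0 and not p4   — De Morgan
Both reduce to not p0 and not p4, so they are equivalent.

Yes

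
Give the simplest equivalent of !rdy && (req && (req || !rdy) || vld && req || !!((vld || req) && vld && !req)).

!rdy && (req && (req || !rdy) || vld && req || !!((vld || req) && vld && !req))
= !rdy && (req && (req || !rdy) || vld && req || (vld || req) && vld && !req)
= !rdy && (req && (req || !rdy) || vld && req || vld && !req)
= !rdy && (req || vld && req || vld && !req)
= !rdy && (req || vld)

!rdy && (req || vld)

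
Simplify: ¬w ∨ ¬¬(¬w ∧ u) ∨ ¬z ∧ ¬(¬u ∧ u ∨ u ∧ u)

¬w ∨ ¬z ∧ ¬u

¬w ∨ ¬¬(¬w ∧ u) ∨ ¬z ∧ ¬(¬u ∧ u ∨ u ∧ u)
= ¬w ∨ ¬w ∧ u ∨ ¬z ∧ ¬(¬u ∧ u ∨ u ∧ u)
= ¬w ∨ ¬w ∧ u ∨ ¬z ∧ ¬u
= ¬w ∨ ¬z ∧ ¬u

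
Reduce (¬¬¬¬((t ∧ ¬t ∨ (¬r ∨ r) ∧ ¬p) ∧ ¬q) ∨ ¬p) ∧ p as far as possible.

False

(¬¬¬¬((t ∧ ¬t ∨ (¬r ∨ r) ∧ ¬p) ∧ ¬q) ∨ ¬p) ∧ p
= (¬¬¬¬((t ∧ ¬t ∨ ¬p) ∧ ¬q) ∨ ¬p) ∧ p
= (¬¬((t ∧ ¬t ∨ ¬p) ∧ ¬q) ∨ ¬p) ∧ p
= (¬¬(¬p ∧ ¬q) ∨ ¬p) ∧ p
= (¬p ∧ ¬q ∨ ¬p) ∧ p
= ¬p ∧ p
= False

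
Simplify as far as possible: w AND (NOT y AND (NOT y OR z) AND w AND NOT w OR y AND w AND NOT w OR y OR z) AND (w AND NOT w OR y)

w AND (NOT y AND (NOT y OR z) AND w AND NOT w OR y AND w AND NOT w OR y OR z) AND (w AND NOT w OR y)
= w AND (NOT y AND w AND NOT w OR y AND w AND NOT w OR y OR z) AND (w AND NOT w OR y)   [absorption]
= w AND (w AND NOT w OR y OR z) AND (w AND NOT w OR y)   [distribution]
= w AND (w AND NOT w OR y)   [absorption]
= w AND y   [complement / identity]

w AND y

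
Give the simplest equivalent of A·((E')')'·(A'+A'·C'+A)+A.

A

A·((E')')'·(A'+A'·C'+A)+A
= A·((E')')'·(A'+A)+A
= A·E'·(A'+A)+A
= A·E'+A
= A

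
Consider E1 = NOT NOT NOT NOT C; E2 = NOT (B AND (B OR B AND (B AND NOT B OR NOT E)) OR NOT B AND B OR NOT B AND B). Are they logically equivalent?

No

E1: NOT NOT NOT NOT C
    = NOT NOT C
    = C
E2: NOT (B AND (B OR B AND (B AND NOT B OR NOT E)) OR NOT B AND B OR NOT B AND B)
    = NOT (B AND (B OR B AND NOT E) OR NOT B AND B OR NOT B AND B)
    = NOT (B AND (B OR B AND NOT E) OR NOT B AND B)
    = NOT (B AND B OR NOT B AND B)
    = NOT B
These differ: at B=0, C=0, E=0, E1 = 0 but E2 = 1.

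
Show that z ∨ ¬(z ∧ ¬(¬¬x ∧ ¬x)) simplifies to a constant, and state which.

True

z ∨ ¬(z ∧ ¬(¬¬x ∧ ¬x))
= z ∨ ¬(z ∧ (¬x ∨ x))
= z ∨ ¬z
= True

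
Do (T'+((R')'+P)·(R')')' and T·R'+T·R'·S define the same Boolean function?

E1: (T'+((R')'+P)·(R')')'
    = (T'+(R')')'   — absorption
    = T·R'   — De Morgan
E2: T·R'+T·R'·S
    = T·R'   — absorption
Both reduce to T·R', so they are equivalent.

Yes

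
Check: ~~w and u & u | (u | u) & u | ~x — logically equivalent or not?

No

E1: ~~w
    = w   [double negation]
E2: u & u | (u | u) & u | ~x
    = u & u | u & u | ~x   [idempotence]
    = u & u | ~x   [idempotence]
    = u | ~x   [idempotence]
These differ: at u=0, w=0, x=0, E1 = 0 but E2 = 1.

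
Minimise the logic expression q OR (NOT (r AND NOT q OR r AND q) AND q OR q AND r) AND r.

q

q OR (NOT (r AND NOT q OR r AND q) AND q OR q AND r) AND r
= q OR (NOT r AND q OR q AND r) AND r
= q OR q AND r
= q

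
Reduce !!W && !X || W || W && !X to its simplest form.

!!W && !X || W || W && !X
= W && !X || W || W && !X   — double negation
= W && !X || W   — absorption
= W   — absorption

W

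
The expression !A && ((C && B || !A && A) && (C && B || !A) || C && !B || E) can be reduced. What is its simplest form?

!A && ((C && B || !A && A) && (C && B || !A) || C && !B || E)
= !A && (C && B && (C && B || !A) || C && !B || E)   (complement / identity)
= !A && (C && B || C && !B || E)   (absorption)
= !A && (C || E)   (distribution)

!A && (C || E)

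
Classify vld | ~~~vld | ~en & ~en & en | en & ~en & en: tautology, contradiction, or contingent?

vld | ~~~vld | ~en & ~en & en | en & ~en & en
= vld | ~~~vld | ~en & en   (distribution)
= vld | ~~~vld   (complement / identity)
= vld | ~vld   (double negation)
= 1   (complement)

tautology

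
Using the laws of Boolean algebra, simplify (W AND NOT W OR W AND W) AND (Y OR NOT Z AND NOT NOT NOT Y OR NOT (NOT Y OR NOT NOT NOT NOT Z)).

W AND (Y OR NOT Z)

(W AND NOT W OR W AND W) AND (Y OR NOT Z AND NOT NOT NOT Y OR NOT (NOT Y OR NOT NOT NOT NOT Z))
= (W AND NOT W OR W AND W) AND (Y OR NOT Z AND NOT NOT NOT Y OR Y AND NOT NOT NOT Z)   (De Morgan)
= W AND (Y OR NOT Z AND NOT NOT NOT Y OR Y AND NOT NOT NOT Z)   (distribution)
= W AND (Y OR NOT Z AND NOT NOT NOT Y OR Y AND NOT Z)   (double negation)
= W AND (Y OR NOT Z AND NOT Y OR Y AND NOT Z)   (double negation)
= W AND (Y OR NOT Z)   (distribution)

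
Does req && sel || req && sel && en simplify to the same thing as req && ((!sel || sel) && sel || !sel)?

No

E1: req && sel || req && sel && en
    = req && sel   [absorption]
E2: req && ((!sel || sel) && sel || !sel)
    = req && (sel || !sel)   [complement / identity]
    = req   [complement / identity]
These differ: at en=1, req=1, sel=0, E1 = 0 but E2 = 1.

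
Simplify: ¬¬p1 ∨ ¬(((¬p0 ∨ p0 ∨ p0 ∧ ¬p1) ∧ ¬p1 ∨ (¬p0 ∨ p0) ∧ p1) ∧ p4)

p1 ∨ ¬p4

¬¬p1 ∨ ¬(((¬p0 ∨ p0 ∨ p0 ∧ ¬p1) ∧ ¬p1 ∨ (¬p0 ∨ p0) ∧ p1) ∧ p4)
= ¬¬p1 ∨ ¬(((¬p0 ∨ p0) ∧ ¬p1 ∨ (¬p0 ∨ p0) ∧ p1) ∧ p4)
= ¬¬p1 ∨ ¬((¬p0 ∨ p0) ∧ p4)
= ¬¬p1 ∨ ¬p4
= p1 ∨ ¬p4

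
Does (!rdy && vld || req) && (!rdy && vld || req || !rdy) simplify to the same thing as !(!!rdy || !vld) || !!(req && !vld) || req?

Yes

E1: (!rdy && vld || req) && (!rdy && vld || req || !rdy)
    = !rdy && vld || req   — absorption
E2: !(!!rdy || !vld) || !!(req && !vld) || req
    = !(!!rdy || !vld) || req && !vld || req   — double negation
    = !(!!rdy || !vld) || req   — absorption
    = !rdy && vld || req   — De Morgan
Both reduce to !rdy && vld || req, so they are equivalent.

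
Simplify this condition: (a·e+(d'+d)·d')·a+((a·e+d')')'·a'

(a·e+(d'+d)·d')·a+((a·e+d')')'·a'
= (a·e+(d'+d)·d')·a+(a·e+d')·a'   (double negation)
= (a·e+d')·a+(a·e+d')·a'   (complement / identity)
= a·e+d'   (distribution)

a·e+d'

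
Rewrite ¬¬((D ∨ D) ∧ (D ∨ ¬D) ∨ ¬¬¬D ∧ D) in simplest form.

¬¬((D ∨ D) ∧ (D ∨ ¬D) ∨ ¬¬¬D ∧ D)
= ¬¬(D ∧ ¬D ∨ D ∨ ¬¬¬D ∧ D)   (distribution)
= ¬¬(D ∧ ¬D ∨ D ∨ ¬D ∧ D)   (double negation)
= ¬¬(D ∨ ¬D ∧ D)   (complement / identity)
= ¬¬D   (complement / identity)
= D   (double negation)

D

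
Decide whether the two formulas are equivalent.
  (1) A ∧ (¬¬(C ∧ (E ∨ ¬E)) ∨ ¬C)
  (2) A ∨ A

E1: A ∧ (¬¬(C ∧ (E ∨ ¬E)) ∨ ¬C)
    = A ∧ (C ∧ (E ∨ ¬E) ∨ ¬C)   — double negation
    = A ∧ (C ∨ ¬C)   — complement / identity
    = A   — complement / identity
E2: A ∨ A
    = A   — idempotence
Both reduce to A, so they are equivalent.

Yes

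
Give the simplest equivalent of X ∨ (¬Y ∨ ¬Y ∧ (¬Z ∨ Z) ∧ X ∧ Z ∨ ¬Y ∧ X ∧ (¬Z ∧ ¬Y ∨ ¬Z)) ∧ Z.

X ∨ (¬Y ∨ ¬Y ∧ (¬Z ∨ Z) ∧ X ∧ Z ∨ ¬Y ∧ X ∧ (¬Z ∧ ¬Y ∨ ¬Z)) ∧ Z
= X ∨ (¬Y ∨ ¬Y ∧ X ∧ Z ∨ ¬Y ∧ X ∧ (¬Z ∧ ¬Y ∨ ¬Z)) ∧ Z   — complement / identity
= X ∨ (¬Y ∨ ¬Y ∧ X ∧ Z ∨ ¬Y ∧ X ∧ ¬Z) ∧ Z   — absorption
= X ∨ (¬Y ∨ ¬Y ∧ X) ∧ Z   — distribution
= X ∨ ¬Y ∧ Z   — absorption

X ∨ ¬Y ∧ Z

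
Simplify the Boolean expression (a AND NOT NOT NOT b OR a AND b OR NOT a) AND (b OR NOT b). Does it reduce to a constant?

TRUE

(a AND NOT NOT NOT b OR a AND b OR NOT a) AND (b OR NOT b)
= (a AND NOT b OR a AND b OR NOT a) AND (b OR NOT b)   [double negation]
= (a OR NOT a) AND (b OR NOT b)   [distribution]
= b OR NOT b   [complement / identity]
= TRUE   [complement]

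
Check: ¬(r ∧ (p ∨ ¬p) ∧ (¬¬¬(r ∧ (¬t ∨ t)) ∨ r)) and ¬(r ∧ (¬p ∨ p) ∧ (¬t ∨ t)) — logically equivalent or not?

Yes

E1: ¬(r ∧ (p ∨ ¬p) ∧ (¬¬¬(r ∧ (¬t ∨ t)) ∨ r))
    = ¬(r ∧ (¬¬¬(r ∧ (¬t ∨ t)) ∨ r))   — complement / identity
    = ¬(r ∧ (¬¬¬r ∨ r))   — complement / identity
    = ¬(r ∧ (¬r ∨ r))   — double negation
    = ¬r   — complement / identity
E2: ¬(r ∧ (¬p ∨ p) ∧ (¬t ∨ t))
    = ¬(r ∧ (¬p ∨ p))   — complement / identity
    = ¬r   — complement / identity
Both reduce to ¬r, so they are equivalent.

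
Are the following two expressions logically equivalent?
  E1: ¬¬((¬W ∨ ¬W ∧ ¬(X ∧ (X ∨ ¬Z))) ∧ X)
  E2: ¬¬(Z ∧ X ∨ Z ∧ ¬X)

E1: ¬¬((¬W ∨ ¬W ∧ ¬(X ∧ (X ∨ ¬Z))) ∧ X)
    = (¬W ∨ ¬W ∧ ¬(X ∧ (X ∨ ¬Z))) ∧ X   [double negation]
    = (¬W ∨ ¬W ∧ ¬X) ∧ X   [absorption]
    = ¬W ∧ X   [absorption]
E2: ¬¬(Z ∧ X ∨ Z ∧ ¬X)
    = ¬¬Z   [distribution]
    = Z   [double negation]
These differ: at W=0, X=0, Z=1, E1 = 0 but E2 = 1.

No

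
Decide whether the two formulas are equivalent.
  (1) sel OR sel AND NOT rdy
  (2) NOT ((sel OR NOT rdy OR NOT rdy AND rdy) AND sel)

E1: sel OR sel AND NOT rdy
    = sel   — absorption
E2: NOT ((sel OR NOT rdy OR NOT rdy AND rdy) AND sel)
    = NOT ((sel OR NOT rdy) AND sel)   — complement / identity
    = NOT sel   — absorption
These differ: at rdy=0, sel=0, E1 = 0 but E2 = 1.

No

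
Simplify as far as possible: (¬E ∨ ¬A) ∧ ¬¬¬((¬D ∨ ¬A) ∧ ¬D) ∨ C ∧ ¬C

(¬E ∨ ¬A) ∧ D

(¬E ∨ ¬A) ∧ ¬¬¬((¬D ∨ ¬A) ∧ ¬D) ∨ C ∧ ¬C
= (¬E ∨ ¬A) ∧ ¬¬¬((¬D ∨ ¬A) ∧ ¬D)
= (¬E ∨ ¬A) ∧ ¬((¬D ∨ ¬A) ∧ ¬D)
= (¬E ∨ ¬A) ∧ ¬¬D
= (¬E ∨ ¬A) ∧ D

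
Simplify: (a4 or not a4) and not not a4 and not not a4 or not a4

(a4 or not a4) and not not a4 and not not a4 or not a4
= (a4 or not a4) and not not a4 or not a4
= (a4 or not a4) and a4 or not a4
= a4 or not a4
= True

True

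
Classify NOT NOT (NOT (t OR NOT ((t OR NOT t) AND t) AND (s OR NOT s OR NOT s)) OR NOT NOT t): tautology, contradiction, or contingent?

NOT NOT (NOT (t OR NOT ((t OR NOT t) AND t) AND (s OR NOT s OR NOT s)) OR NOT NOT t)
= NOT NOT (NOT (t OR NOT t AND (s OR NOT s OR NOT s)) OR NOT NOT t)
= NOT NOT (NOT (t OR NOT t AND (s OR NOT s)) OR NOT NOT t)
= NOT ((t OR NOT t AND (s OR NOT s)) AND NOT t)
= NOT ((t OR NOT t) AND NOT t)
= NOT NOT t
= t
This depends on t, so it is not a constant.

contingent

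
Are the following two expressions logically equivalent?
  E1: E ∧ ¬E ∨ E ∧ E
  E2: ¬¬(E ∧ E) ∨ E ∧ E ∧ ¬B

E1: E ∧ ¬E ∨ E ∧ E
    = E   [distribution]
E2: ¬¬(E ∧ E) ∨ E ∧ E ∧ ¬B
    = E ∧ E ∨ E ∧ E ∧ ¬B   [double negation]
    = E ∧ E   [absorption]
    = E   [idempotence]
Both reduce to E, so they are equivalent.

Yes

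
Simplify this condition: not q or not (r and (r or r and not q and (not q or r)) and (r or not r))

not q or not (r and (r or r and not q and (not q or r)) and (r or not r))
= not q or not (r and (r or r and not q and (not q or r)))
= not q or not (r and (r or r and not q))
= not q or not (r and r)
= not q or not r

not q or not r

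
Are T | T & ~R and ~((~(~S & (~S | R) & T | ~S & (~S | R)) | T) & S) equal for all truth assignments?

E1: T | T & ~R
    = T   — absorption
E2: ~((~(~S & (~S | R) & T | ~S & (~S | R)) | T) & S)
    = ~((~(~S & (~S | R)) | T) & S)   — absorption
    = ~((~~S | T) & S)   — absorption
    = ~((S | T) & S)   — double negation
    = ~S   — absorption
These differ: at R=0, S=1, T=1, E1 = 1 but E2 = 0.

No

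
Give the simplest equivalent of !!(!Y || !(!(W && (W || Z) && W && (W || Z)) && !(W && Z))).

!Y || W

!!(!Y || !(!(W && (W || Z) && W && (W || Z)) && !(W && Z)))
= !!(!Y || !(!(W && (W || Z)) && !(W && Z)))   [idempotence]
= !!(!Y || W && (W || Z) || W && Z)   [De Morgan]
= !!(!Y || W || W && Z)   [absorption]
= !!(!Y || W)   [absorption]
= !Y || W   [double negation]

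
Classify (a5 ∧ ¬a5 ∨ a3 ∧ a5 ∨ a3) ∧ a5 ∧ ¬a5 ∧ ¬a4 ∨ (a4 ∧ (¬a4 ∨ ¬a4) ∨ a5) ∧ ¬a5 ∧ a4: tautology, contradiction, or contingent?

(a5 ∧ ¬a5 ∨ a3 ∧ a5 ∨ a3) ∧ a5 ∧ ¬a5 ∧ ¬a4 ∨ (a4 ∧ (¬a4 ∨ ¬a4) ∨ a5) ∧ ¬a5 ∧ a4
= (a5 ∧ ¬a5 ∨ a3) ∧ a5 ∧ ¬a5 ∧ ¬a4 ∨ (a4 ∧ (¬a4 ∨ ¬a4) ∨ a5) ∧ ¬a5 ∧ a4   [absorption]
= (a5 ∧ ¬a5 ∨ a3) ∧ a5 ∧ ¬a5 ∧ ¬a4 ∨ (a4 ∧ ¬a4 ∨ a5) ∧ ¬a5 ∧ a4   [idempotence]
= a5 ∧ ¬a5 ∧ ¬a4 ∨ (a4 ∧ ¬a4 ∨ a5) ∧ ¬a5 ∧ a4   [absorption]
= a5 ∧ ¬a5 ∧ ¬a4 ∨ a5 ∧ ¬a5 ∧ a4   [complement / identity]
= a5 ∧ ¬a5   [distribution]
= False   [complement]

contradiction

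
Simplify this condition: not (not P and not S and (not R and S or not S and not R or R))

not (not P and not S and (not R and S or not S and not R or R))
= not (not P and not S and (not R or R))
= not (not P and not S)
= P or S

P or S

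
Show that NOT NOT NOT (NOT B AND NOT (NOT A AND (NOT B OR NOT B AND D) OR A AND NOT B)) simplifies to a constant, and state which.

TRUE

NOT NOT NOT (NOT B AND NOT (NOT A AND (NOT B OR NOT B AND D) OR A AND NOT B))
= NOT (NOT B AND NOT (NOT A AND (NOT B OR NOT B AND D) OR A AND NOT B))   [double negation]
= B OR NOT A AND (NOT B OR NOT B AND D) OR A AND NOT B   [De Morgan]
= B OR NOT A AND NOT B OR A AND NOT B   [absorption]
= B OR NOT B   [distribution]
= TRUE   [complement]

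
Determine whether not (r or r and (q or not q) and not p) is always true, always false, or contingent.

not (r or r and (q or not q) and not p)
= not (r or r and not p)   (complement / identity)
= not r   (absorption)
This depends on r, so it is not a constant.

contingent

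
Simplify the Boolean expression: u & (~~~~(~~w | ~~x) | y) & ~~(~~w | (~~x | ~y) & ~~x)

u & (w | x)

u & (~~~~(~~w | ~~x) | y) & ~~(~~w | (~~x | ~y) & ~~x)
= u & (~~(~~w | ~~x) | y) & ~~(~~w | (~~x | ~y) & ~~x)   [double negation]
= u & (~~(~~w | ~~x) | y) & ~~(~~w | ~~x)   [absorption]
= u & ~~(~~w | ~~x)   [absorption]
= u & ~(~w & ~x)   [De Morgan]
= u & (w | x)   [De Morgan]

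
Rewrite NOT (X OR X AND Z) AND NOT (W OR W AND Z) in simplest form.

NOT X AND NOT W

NOT (X OR X AND Z) AND NOT (W OR W AND Z)
= NOT X AND NOT (W OR W AND Z)   — absorption
= NOT X AND NOT W   — absorption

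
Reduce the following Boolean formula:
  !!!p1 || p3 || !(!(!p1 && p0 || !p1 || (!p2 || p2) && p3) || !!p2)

!p1 || p3

!!!p1 || p3 || !(!(!p1 && p0 || !p1 || (!p2 || p2) && p3) || !!p2)
= !!!p1 || p3 || (!p1 && p0 || !p1 || (!p2 || p2) && p3) && !p2   [De Morgan]
= !!!p1 || p3 || (!p1 || (!p2 || p2) && p3) && !p2   [absorption]
= !!!p1 || p3 || (!p1 || p3) && !p2   [complement / identity]
= !p1 || p3 || (!p1 || p3) && !p2   [double negation]
= !p1 || p3   [absorption]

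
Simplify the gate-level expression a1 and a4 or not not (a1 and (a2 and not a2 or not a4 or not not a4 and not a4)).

a1 and a4 or not not (a1 and (a2 and not a2 or not a4 or not not a4 and not a4))
= a1 and a4 or not not (a1 and (not a4 or not not a4 and not a4))   [complement / identity]
= a1 and a4 or not not (a1 and (not a4 or a4 and not a4))   [double negation]
= a1 and a4 or not not (a1 and not a4)   [complement / identity]
= a1 and a4 or a1 and not a4   [double negation]
= a1   [distribution]

a1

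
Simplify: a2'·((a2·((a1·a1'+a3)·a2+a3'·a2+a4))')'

0

a2'·((a2·((a1·a1'+a3)·a2+a3'·a2+a4))')'
= a2'·((a2·(a3·a2+a3'·a2+a4))')'   [complement / identity]
= a2'·a2·(a3·a2+a3'·a2+a4)   [double negation]
= a2'·a2·(a2+a4)   [distribution]
= a2'·a2   [absorption]
= 0   [complement]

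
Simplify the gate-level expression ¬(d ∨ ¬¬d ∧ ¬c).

¬d

¬(d ∨ ¬¬d ∧ ¬c)
= ¬(d ∨ d ∧ ¬c)   [double negation]
= ¬d   [absorption]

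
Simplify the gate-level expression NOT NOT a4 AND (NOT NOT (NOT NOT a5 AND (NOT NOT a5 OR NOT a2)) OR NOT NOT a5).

a4 AND a5

NOT NOT a4 AND (NOT NOT (NOT NOT a5 AND (NOT NOT a5 OR NOT a2)) OR NOT NOT a5)
= a4 AND (NOT NOT (NOT NOT a5 AND (NOT NOT a5 OR NOT a2)) OR NOT NOT a5)   — double negation
= a4 AND (NOT NOT NOT NOT a5 OR NOT NOT a5)   — absorption
= a4 AND (NOT NOT a5 OR NOT NOT a5)   — double negation
= a4 AND NOT NOT a5   — idempotence
= a4 AND a5   — double negation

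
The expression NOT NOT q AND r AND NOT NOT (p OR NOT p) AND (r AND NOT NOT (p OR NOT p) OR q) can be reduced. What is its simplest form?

q AND r

NOT NOT q AND r AND NOT NOT (p OR NOT p) AND (r AND NOT NOT (p OR NOT p) OR q)
= NOT NOT q AND r AND NOT NOT (p OR NOT p)   — absorption
= q AND r AND NOT NOT (p OR NOT p)   — double negation
= q AND r AND (p OR NOT p)   — double negation
= q AND r   — complement / identity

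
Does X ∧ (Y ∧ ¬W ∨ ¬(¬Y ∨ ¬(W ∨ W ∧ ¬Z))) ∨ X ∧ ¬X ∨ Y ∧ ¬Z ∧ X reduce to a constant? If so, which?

no

X ∧ (Y ∧ ¬W ∨ ¬(¬Y ∨ ¬(W ∨ W ∧ ¬Z))) ∨ X ∧ ¬X ∨ Y ∧ ¬Z ∧ X
= X ∧ (Y ∧ ¬W ∨ ¬(¬Y ∨ ¬(W ∨ W ∧ ¬Z))) ∨ Y ∧ ¬Z ∧ X   (complement / identity)
= X ∧ (Y ∧ ¬W ∨ ¬(¬Y ∨ ¬(W ∨ W ∧ ¬Z)) ∨ Y ∧ ¬Z)   (distribution)
= X ∧ (Y ∧ ¬W ∨ Y ∧ (W ∨ W ∧ ¬Z) ∨ Y ∧ ¬Z)   (De Morgan)
= X ∧ (Y ∧ ¬W ∨ Y ∧ W ∨ Y ∧ ¬Z)   (absorption)
= X ∧ (Y ∨ Y ∧ ¬Z)   (distribution)
= X ∧ Y   (absorption)
This depends on X, Y, so it is not a constant.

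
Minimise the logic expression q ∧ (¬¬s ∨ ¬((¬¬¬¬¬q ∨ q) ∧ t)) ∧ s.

q ∧ s

q ∧ (¬¬s ∨ ¬((¬¬¬¬¬q ∨ q) ∧ t)) ∧ s
= q ∧ (s ∨ ¬((¬¬¬¬¬q ∨ q) ∧ t)) ∧ s   (double negation)
= q ∧ (s ∨ ¬((¬¬¬q ∨ q) ∧ t)) ∧ s   (double negation)
= q ∧ (s ∨ ¬((¬q ∨ q) ∧ t)) ∧ s   (double negation)
= q ∧ (s ∨ ¬t) ∧ s   (complement / identity)
= q ∧ s   (absorption)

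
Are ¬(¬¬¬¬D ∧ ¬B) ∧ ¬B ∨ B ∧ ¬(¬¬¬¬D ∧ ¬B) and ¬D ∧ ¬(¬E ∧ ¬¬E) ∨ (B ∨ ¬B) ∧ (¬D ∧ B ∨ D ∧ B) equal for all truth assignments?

Yes

E1: ¬(¬¬¬¬D ∧ ¬B) ∧ ¬B ∨ B ∧ ¬(¬¬¬¬D ∧ ¬B)
    = ¬(¬¬¬¬D ∧ ¬B)   — distribution
    = ¬¬¬D ∨ B   — De Morgan
    = ¬D ∨ B   — double negation
E2: ¬D ∧ ¬(¬E ∧ ¬¬E) ∨ (B ∨ ¬B) ∧ (¬D ∧ B ∨ D ∧ B)
    = ¬D ∧ (E ∨ ¬E) ∨ (B ∨ ¬B) ∧ (¬D ∧ B ∨ D ∧ B)   — De Morgan
    = ¬D ∧ (E ∨ ¬E) ∨ ¬D ∧ B ∨ D ∧ B   — complement / identity
    = ¬D ∧ (E ∨ ¬E) ∨ B   — distribution
    = ¬D ∨ B   — complement / identity
Both reduce to ¬D ∨ B, so they are equivalent.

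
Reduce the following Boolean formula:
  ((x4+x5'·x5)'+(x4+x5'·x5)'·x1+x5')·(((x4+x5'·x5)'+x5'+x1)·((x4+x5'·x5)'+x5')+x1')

x4'+x5'

((x4+x5'·x5)'+(x4+x5'·x5)'·x1+x5')·(((x4+x5'·x5)'+x5'+x1)·((x4+x5'·x5)'+x5')+x1')
= ((x4+x5'·x5)'+(x4+x5'·x5)'·x1+x5')·((x4+x5'·x5)'+x5'+x1')   — absorption
= ((x4+x5'·x5)'+x5')·((x4+x5'·x5)'+x5'+x1')   — absorption
= (x4+x5'·x5)'+x5'   — absorption
= x4'+x5'   — complement / identity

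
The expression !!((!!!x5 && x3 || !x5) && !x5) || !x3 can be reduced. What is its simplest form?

!!((!!!x5 && x3 || !x5) && !x5) || !x3
= (!!!x5 && x3 || !x5) && !x5 || !x3   — double negation
= (!x5 && x3 || !x5) && !x5 || !x3   — double negation
= !x5 && !x5 || !x3   — absorption
= !x5 || !x3   — idempotence

!x5 || !x3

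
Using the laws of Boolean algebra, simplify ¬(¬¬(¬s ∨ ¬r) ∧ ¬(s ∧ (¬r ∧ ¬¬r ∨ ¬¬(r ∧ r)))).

s ∧ r

¬(¬¬(¬s ∨ ¬r) ∧ ¬(s ∧ (¬r ∧ ¬¬r ∨ ¬¬(r ∧ r))))
= ¬(¬¬(¬s ∨ ¬r) ∧ ¬(s ∧ (¬r ∧ r ∨ ¬¬(r ∧ r))))   (double negation)
= ¬(¬¬(¬s ∨ ¬r) ∧ ¬(s ∧ (¬r ∧ r ∨ r ∧ r)))   (double negation)
= ¬(¬¬(¬s ∨ ¬r) ∧ ¬(s ∧ r))   (distribution)
= ¬(¬(s ∧ r) ∧ ¬(s ∧ r))   (De Morgan)
= s ∧ r ∨ s ∧ r   (De Morgan)
= s ∧ r   (idempotence)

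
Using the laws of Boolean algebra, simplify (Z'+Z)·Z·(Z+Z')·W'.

Z·W'

(Z'+Z)·Z·(Z+Z')·W'
= (Z'+Z)·Z·W'   (complement / identity)
= Z·W'   (complement / identity)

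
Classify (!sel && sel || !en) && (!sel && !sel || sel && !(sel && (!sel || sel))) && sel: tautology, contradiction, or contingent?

contradiction

(!sel && sel || !en) && (!sel && !sel || sel && !(sel && (!sel || sel))) && sel
= (!sel && sel || !en) && (!sel && !sel || sel && !sel) && sel   — complement / identity
= (!sel && sel || !en) && !sel && sel   — distribution
= !sel && sel   — absorption
= false   — complement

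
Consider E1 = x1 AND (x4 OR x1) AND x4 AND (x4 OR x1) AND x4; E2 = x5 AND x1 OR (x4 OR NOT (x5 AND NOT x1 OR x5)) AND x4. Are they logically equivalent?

E1: x1 AND (x4 OR x1) AND x4 AND (x4 OR x1) AND x4
    = x1 AND (x4 OR x1) AND x4   [idempotence]
    = x1 AND x4   [absorption]
E2: x5 AND x1 OR (x4 OR NOT (x5 AND NOT x1 OR x5)) AND x4
    = x5 AND x1 OR (x4 OR NOT x5) AND x4   [absorption]
    = x5 AND x1 OR x4   [absorption]
These differ: at x1=0, x4=1, x5=1, E1 = 0 but E2 = 1.

No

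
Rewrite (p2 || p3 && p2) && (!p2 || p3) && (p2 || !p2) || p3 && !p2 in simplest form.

(p2 || p3 && p2) && (!p2 || p3) && (p2 || !p2) || p3 && !p2
= (p2 || p3 && p2) && (!p2 || p3 && p2) || p3 && !p2   — distribution
= p2 && !p2 || p3 && p2 || p3 && !p2   — distribution
= p3 && p2 || p3 && !p2   — complement / identity
= p3   — distribution

p3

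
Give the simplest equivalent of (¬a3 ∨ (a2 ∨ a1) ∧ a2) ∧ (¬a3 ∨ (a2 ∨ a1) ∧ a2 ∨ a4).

(¬a3 ∨ (a2 ∨ a1) ∧ a2) ∧ (¬a3 ∨ (a2 ∨ a1) ∧ a2 ∨ a4)
= ¬a3 ∨ (a2 ∨ a1) ∧ a2   (absorption)
= ¬a3 ∨ a2   (absorption)

¬a3 ∨ a2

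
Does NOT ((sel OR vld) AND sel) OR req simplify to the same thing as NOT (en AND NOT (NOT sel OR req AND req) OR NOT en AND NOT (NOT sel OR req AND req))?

Yes

E1: NOT ((sel OR vld) AND sel) OR req
    = NOT sel OR req   (absorption)
E2: NOT (en AND NOT (NOT sel OR req AND req) OR NOT en AND NOT (NOT sel OR req AND req))
    = NOT NOT (NOT sel OR req AND req)   (distribution)
    = NOT sel OR req AND req   (double negation)
    = NOT sel OR req   (idempotence)
Both reduce to NOT sel OR req, so they are equivalent.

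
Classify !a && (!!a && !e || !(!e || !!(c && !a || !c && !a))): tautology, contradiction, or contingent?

!a && (!!a && !e || !(!e || !!(c && !a || !c && !a)))
= !a && (!!a && !e || e && !(c && !a || !c && !a))
= !a && (!!a && !e || e && !!a)
= !a && !!a
= !a && a
= false

contradiction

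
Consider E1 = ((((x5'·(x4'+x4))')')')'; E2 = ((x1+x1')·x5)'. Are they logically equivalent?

E1: ((((x5'·(x4'+x4))')')')'
    = ((((x5')')')')'   [complement / identity]
    = ((x5')')'   [double negation]
    = x5'   [double negation]
E2: ((x1+x1')·x5)'
    = x5'   [complement / identity]
Both reduce to x5', so they are equivalent.

Yes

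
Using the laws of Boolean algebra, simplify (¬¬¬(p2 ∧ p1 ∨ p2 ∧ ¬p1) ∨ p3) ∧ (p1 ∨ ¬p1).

¬p2 ∨ p3

(¬¬¬(p2 ∧ p1 ∨ p2 ∧ ¬p1) ∨ p3) ∧ (p1 ∨ ¬p1)
= (¬¬¬p2 ∨ p3) ∧ (p1 ∨ ¬p1)   [distribution]
= ¬¬¬p2 ∨ p3   [complement / identity]
= ¬p2 ∨ p3   [double negation]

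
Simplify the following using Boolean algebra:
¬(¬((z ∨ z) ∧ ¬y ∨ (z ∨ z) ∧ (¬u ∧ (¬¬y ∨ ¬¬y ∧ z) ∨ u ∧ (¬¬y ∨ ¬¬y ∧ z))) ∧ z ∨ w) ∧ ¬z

¬(¬((z ∨ z) ∧ ¬y ∨ (z ∨ z) ∧ (¬u ∧ (¬¬y ∨ ¬¬y ∧ z) ∨ u ∧ (¬¬y ∨ ¬¬y ∧ z))) ∧ z ∨ w) ∧ ¬z
= ¬(¬((z ∨ z) ∧ ¬y ∨ (z ∨ z) ∧ (¬¬y ∨ ¬¬y ∧ z)) ∧ z ∨ w) ∧ ¬z   [distribution]
= ¬(¬((z ∨ z) ∧ ¬y ∨ (z ∨ z) ∧ ¬¬y) ∧ z ∨ w) ∧ ¬z   [absorption]
= ¬(¬((z ∨ z) ∧ ¬y ∨ (z ∨ z) ∧ y) ∧ z ∨ w) ∧ ¬z   [double negation]
= ¬(¬(z ∨ z) ∧ z ∨ w) ∧ ¬z   [distribution]
= ¬(¬z ∧ z ∨ w) ∧ ¬z   [idempotence]
= ¬w ∧ ¬z   [complement / identity]

¬w ∧ ¬z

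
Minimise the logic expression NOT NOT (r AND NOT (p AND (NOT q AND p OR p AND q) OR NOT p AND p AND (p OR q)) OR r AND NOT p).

r AND NOT p

NOT NOT (r AND NOT (p AND (NOT q AND p OR p AND q) OR NOT p AND p AND (p OR q)) OR r AND NOT p)
= NOT NOT (r AND NOT (p AND p OR NOT p AND p AND (p OR q)) OR r AND NOT p)   [distribution]
= NOT NOT (r AND NOT (p AND p OR NOT p AND p) OR r AND NOT p)   [absorption]
= r AND NOT (p AND p OR NOT p AND p) OR r AND NOT p   [double negation]
= r AND NOT p OR r AND NOT p   [distribution]
= r AND NOT p   [idempotence]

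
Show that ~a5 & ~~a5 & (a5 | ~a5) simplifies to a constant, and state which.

0

~a5 & ~~a5 & (a5 | ~a5)
= ~a5 & ~~a5   — complement / identity
= ~a5 & a5   — double negation
= 0   — complement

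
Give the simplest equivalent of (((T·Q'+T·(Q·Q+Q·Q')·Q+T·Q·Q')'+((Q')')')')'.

(((T·Q'+T·(Q·Q+Q·Q')·Q+T·Q·Q')'+((Q')')')')'
= (((T·Q'+T·Q·Q+T·Q·Q')'+((Q')')')')'   — distribution
= (T·Q'+T·Q·Q+T·Q·Q')'+((Q')')'   — double negation
= (T·Q'+T·Q)'+((Q')')'   — distribution
= T'+((Q')')'   — distribution
= T'+Q'   — double negation

T'+Q'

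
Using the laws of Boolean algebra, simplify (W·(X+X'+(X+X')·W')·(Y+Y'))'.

W'

(W·(X+X'+(X+X')·W')·(Y+Y'))'
= (W·(X+X')·(Y+Y'))'   — absorption
= (W·(Y+Y'))'   — complement / identity
= W'   — complement / identity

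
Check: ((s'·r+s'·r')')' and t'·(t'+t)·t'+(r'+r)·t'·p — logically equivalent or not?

No

E1: ((s'·r+s'·r')')'
    = ((s')')'   [distribution]
    = s'   [double negation]
E2: t'·(t'+t)·t'+(r'+r)·t'·p
    = t'·t'+(r'+r)·t'·p   [complement / identity]
    = t'·t'+t'·p   [complement / identity]
    = t'·(t'+p)   [distribution]
    = t'   [absorption]
These differ: at p=1, r=0, s=1, t=0, E1 = 0 but E2 = 1.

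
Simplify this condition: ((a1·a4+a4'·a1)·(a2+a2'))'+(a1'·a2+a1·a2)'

((a1·a4+a4'·a1)·(a2+a2'))'+(a1'·a2+a1·a2)'
= ((a1·a4+a4'·a1)·(a2+a2'))'+a2'
= (a1·a4+a4'·a1)'+a2'
= a1'+a2'

a1'+a2'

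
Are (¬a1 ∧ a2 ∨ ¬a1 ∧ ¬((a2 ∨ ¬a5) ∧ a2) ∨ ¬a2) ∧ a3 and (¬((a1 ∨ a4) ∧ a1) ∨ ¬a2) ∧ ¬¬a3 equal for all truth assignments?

E1: (¬a1 ∧ a2 ∨ ¬a1 ∧ ¬((a2 ∨ ¬a5) ∧ a2) ∨ ¬a2) ∧ a3
    = (¬a1 ∧ a2 ∨ ¬a1 ∧ ¬a2 ∨ ¬a2) ∧ a3   (absorption)
    = (¬a1 ∨ ¬a2) ∧ a3   (distribution)
E2: (¬((a1 ∨ a4) ∧ a1) ∨ ¬a2) ∧ ¬¬a3
    = (¬((a1 ∨ a4) ∧ a1) ∨ ¬a2) ∧ a3   (double negation)
    = (¬a1 ∨ ¬a2) ∧ a3   (absorption)
Both reduce to (¬a1 ∨ ¬a2) ∧ a3, so they are equivalent.

Yes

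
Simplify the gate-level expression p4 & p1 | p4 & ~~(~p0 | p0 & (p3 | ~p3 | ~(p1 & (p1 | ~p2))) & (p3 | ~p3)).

p4

p4 & p1 | p4 & ~~(~p0 | p0 & (p3 | ~p3 | ~(p1 & (p1 | ~p2))) & (p3 | ~p3))
= p4 & p1 | p4 & ~~(~p0 | p0 & (p3 | ~p3 | ~p1) & (p3 | ~p3))   — absorption
= p4 & p1 | p4 & ~~(~p0 | p0 & (p3 | ~p3))   — absorption
= p4 & p1 | p4 & ~~(~p0 | p0)   — complement / identity
= p4 & p1 | p4 & (~p0 | p0)   — double negation
= p4 & p1 | p4   — complement / identity
= p4   — absorption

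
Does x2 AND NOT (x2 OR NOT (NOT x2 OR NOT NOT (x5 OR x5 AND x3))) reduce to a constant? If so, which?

yes, False

x2 AND NOT (x2 OR NOT (NOT x2 OR NOT NOT (x5 OR x5 AND x3)))
= x2 AND NOT (x2 OR NOT (NOT x2 OR NOT NOT x5))   (absorption)
= x2 AND NOT (x2 OR x2 AND NOT x5)   (De Morgan)
= x2 AND NOT x2   (absorption)
= FALSE   (complement)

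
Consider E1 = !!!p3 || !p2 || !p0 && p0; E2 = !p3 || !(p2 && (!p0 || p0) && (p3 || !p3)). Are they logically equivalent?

Yes

E1: !!!p3 || !p2 || !p0 && p0
    = !!!p3 || !p2   [complement / identity]
    = !p3 || !p2   [double negation]
E2: !p3 || !(p2 && (!p0 || p0) && (p3 || !p3))
    = !p3 || !(p2 && (p3 || !p3))   [complement / identity]
    = !p3 || !p2   [complement / identity]
Both reduce to !p3 || !p2, so they are equivalent.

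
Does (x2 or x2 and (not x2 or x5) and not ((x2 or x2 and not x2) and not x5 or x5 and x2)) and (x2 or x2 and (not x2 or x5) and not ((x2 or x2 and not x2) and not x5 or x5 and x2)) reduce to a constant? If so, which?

(x2 or x2 and (not x2 or x5) and not ((x2 or x2 and not x2) and not x5 or x5 and x2)) and (x2 or x2 and (not x2 or x5) and not ((x2 or x2 and not x2) and not x5 or x5 and x2))
= x2 and (not x2 or x5) and not ((x2 or x2 and not x2) and not x5 or x5 and x2) or x2 and x2
= x2 and (not x2 or x5) and not (x2 and not x5 or x5 and x2) or x2 and x2
= x2 and (not x2 or x5) and not x2 or x2 and x2
= x2 and not x2 or x2 and x2
= x2
This depends on x2, so it is not a constant.

no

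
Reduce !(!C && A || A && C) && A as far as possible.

!(!C && A || A && C) && A
= !A && A   (distribution)
= false   (complement)

false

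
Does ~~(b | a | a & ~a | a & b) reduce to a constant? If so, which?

~~(b | a | a & ~a | a & b)
= ~~(b | a | a & b)   (complement / identity)
= ~~(b | a)   (absorption)
= b | a   (double negation)
This depends on a, b, so it is not a constant.

no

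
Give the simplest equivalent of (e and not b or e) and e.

e

(e and not b or e) and e
= e and e
= e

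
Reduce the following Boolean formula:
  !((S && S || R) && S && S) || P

!((S && S || R) && S && S) || P
= !(S && S) || P   [absorption]
= !S || P   [idempotence]

!S || P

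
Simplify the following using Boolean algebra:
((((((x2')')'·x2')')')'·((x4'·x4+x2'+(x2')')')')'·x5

((((((x2')')'·x2')')')'·((x4'·x4+x2'+(x2')')')')'·x5
= ((((((x2')')'·x2')')')'·((x2'+(x2')')')')'·x5
= (((((x2')')'·x2')')'+(x2'+(x2')')')·x5
= (((((x2')')'·x2')')'+x2·x2')·x5
= (((x2'·x2')')'+x2·x2')·x5
= (x2'·x2'+x2·x2')·x5
= x2'·x5

x2'·x5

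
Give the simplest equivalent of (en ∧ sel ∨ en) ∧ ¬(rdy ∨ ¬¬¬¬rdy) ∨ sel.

en ∧ ¬rdy ∨ sel

(en ∧ sel ∨ en) ∧ ¬(rdy ∨ ¬¬¬¬rdy) ∨ sel
= (en ∧ sel ∨ en) ∧ ¬(rdy ∨ ¬¬rdy) ∨ sel   — double negation
= (en ∧ sel ∨ en) ∧ ¬(rdy ∨ rdy) ∨ sel   — double negation
= en ∧ ¬(rdy ∨ rdy) ∨ sel   — absorption
= en ∧ ¬rdy ∨ sel   — idempotence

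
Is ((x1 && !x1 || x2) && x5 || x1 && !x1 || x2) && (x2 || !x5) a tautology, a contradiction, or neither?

((x1 && !x1 || x2) && x5 || x1 && !x1 || x2) && (x2 || !x5)
= (x1 && !x1 || x2) && (x2 || !x5)   — absorption
= x2 && (x2 || !x5)   — complement / identity
= x2   — absorption
This depends on x2, so it is not a constant.

neither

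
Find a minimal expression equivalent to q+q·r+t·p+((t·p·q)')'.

q+q·r+t·p+((t·p·q)')'
= q+q·r+t·p+t·p·q   — double negation
= q+q·r+t·p   — absorption
= q+t·p   — absorption

q+t·p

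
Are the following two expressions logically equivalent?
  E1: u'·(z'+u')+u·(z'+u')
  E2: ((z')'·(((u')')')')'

Yes

E1: u'·(z'+u')+u·(z'+u')
    = z'+u'   (distribution)
E2: ((z')'·(((u')')')')'
    = z'+((u')')'   (De Morgan)
    = z'+u'   (double negation)
Both reduce to z'+u', so they are equivalent.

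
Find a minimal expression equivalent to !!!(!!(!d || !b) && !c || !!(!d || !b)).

!!!(!!(!d || !b) && !c || !!(!d || !b))
= !(!!(!d || !b) && !c || !!(!d || !b))   — double negation
= !!!(!d || !b)   — absorption
= !(!d || !b)   — double negation
= d && b   — De Morgan

d && b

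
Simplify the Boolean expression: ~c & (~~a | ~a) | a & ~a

~c

~c & (~~a | ~a) | a & ~a
= ~c & (a | ~a) | a & ~a   — double negation
= ~c & (a | ~a)   — complement / identity
= ~c   — complement / identity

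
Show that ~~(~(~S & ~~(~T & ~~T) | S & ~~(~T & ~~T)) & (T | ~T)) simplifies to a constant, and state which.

~~(~(~S & ~~(~T & ~~T) | S & ~~(~T & ~~T)) & (T | ~T))
= ~~(~~~(~T & ~~T) & (T | ~T))   [distribution]
= ~~(~~(T | ~T) & (T | ~T))   [De Morgan]
= ~~(T | ~T) & (T | ~T)   [double negation]
= (T | ~T) & (T | ~T)   [double negation]
= T | ~T   [idempotence]
= 1   [complement]

1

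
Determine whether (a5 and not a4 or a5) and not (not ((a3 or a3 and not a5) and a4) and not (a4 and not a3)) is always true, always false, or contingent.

contingent

(a5 and not a4 or a5) and not (not ((a3 or a3 and not a5) and a4) and not (a4 and not a3))
= (a5 and not a4 or a5) and ((a3 or a3 and not a5) and a4 or a4 and not a3)   (De Morgan)
= (a5 and not a4 or a5) and (a3 and a4 or a4 and not a3)   (absorption)
= (a5 and not a4 or a5) and a4   (distribution)
= a5 and a4   (absorption)
This depends on a4, a5, so it is not a constant.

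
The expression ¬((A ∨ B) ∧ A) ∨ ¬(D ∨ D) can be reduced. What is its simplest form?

¬A ∨ ¬D

¬((A ∨ B) ∧ A) ∨ ¬(D ∨ D)
= ¬((A ∨ B) ∧ A) ∨ ¬D   — idempotence
= ¬A ∨ ¬D   — absorption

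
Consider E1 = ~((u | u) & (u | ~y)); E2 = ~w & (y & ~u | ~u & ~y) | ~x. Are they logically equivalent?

E1: ~((u | u) & (u | ~y))
    = ~(u & ~y | u)   (distribution)
    = ~u   (absorption)
E2: ~w & (y & ~u | ~u & ~y) | ~x
    = ~w & ~u | ~x   (distribution)
These differ: at u=1, w=1, x=0, y=0, E1 = 0 but E2 = 1.

No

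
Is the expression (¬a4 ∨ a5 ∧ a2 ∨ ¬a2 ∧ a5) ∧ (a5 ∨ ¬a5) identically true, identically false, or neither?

neither

(¬a4 ∨ a5 ∧ a2 ∨ ¬a2 ∧ a5) ∧ (a5 ∨ ¬a5)
= ¬a4 ∨ a5 ∧ a2 ∨ ¬a2 ∧ a5   (complement / identity)
= ¬a4 ∨ a5   (distribution)
This depends on a4, a5, so it is not a constant.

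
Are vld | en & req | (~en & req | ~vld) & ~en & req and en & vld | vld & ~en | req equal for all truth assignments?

Yes

E1: vld | en & req | (~en & req | ~vld) & ~en & req
    = vld | en & req | ~en & req
    = vld | req
E2: en & vld | vld & ~en | req
    = vld | req
Both reduce to vld | req, so they are equivalent.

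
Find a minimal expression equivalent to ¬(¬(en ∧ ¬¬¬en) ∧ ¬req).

¬(¬(en ∧ ¬¬¬en) ∧ ¬req)
= en ∧ ¬¬¬en ∨ req   — De Morgan
= en ∧ ¬en ∨ req   — double negation
= req   — complement / identity

req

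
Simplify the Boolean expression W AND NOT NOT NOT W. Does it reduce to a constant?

W AND NOT NOT NOT W
= W AND NOT W   [double negation]
= FALSE   [complement]

FALSE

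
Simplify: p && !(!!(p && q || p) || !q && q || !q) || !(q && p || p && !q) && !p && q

!p && q

p && !(!!(p && q || p) || !q && q || !q) || !(q && p || p && !q) && !p && q
= p && !(!!p || !q && q || !q) || !(q && p || p && !q) && !p && q   — absorption
= p && !(!!p || !q) || !(q && p || p && !q) && !p && q   — complement / identity
= p && !p && q || !(q && p || p && !q) && !p && q   — De Morgan
= p && !p && q || !p && !p && q   — distribution
= !p && q   — distribution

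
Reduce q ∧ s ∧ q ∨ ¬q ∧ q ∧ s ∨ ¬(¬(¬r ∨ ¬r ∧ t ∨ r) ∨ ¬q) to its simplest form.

q ∧ s ∧ q ∨ ¬q ∧ q ∧ s ∨ ¬(¬(¬r ∨ ¬r ∧ t ∨ r) ∨ ¬q)
= q ∧ s ∧ q ∨ ¬q ∧ q ∧ s ∨ (¬r ∨ ¬r ∧ t ∨ r) ∧ q   — De Morgan
= q ∧ s ∧ q ∨ ¬q ∧ q ∧ s ∨ (¬r ∨ r) ∧ q   — absorption
= q ∧ s ∧ q ∨ ¬q ∧ q ∧ s ∨ q   — complement / identity
= q ∧ s ∨ q   — distribution
= q   — absorption

q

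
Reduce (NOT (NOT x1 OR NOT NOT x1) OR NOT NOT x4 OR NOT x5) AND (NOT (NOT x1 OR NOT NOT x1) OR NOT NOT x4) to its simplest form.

(NOT (NOT x1 OR NOT NOT x1) OR NOT NOT x4 OR NOT x5) AND (NOT (NOT x1 OR NOT NOT x1) OR NOT NOT x4)
= NOT (NOT x1 OR NOT NOT x1) OR NOT NOT x4   (absorption)
= x1 AND NOT x1 OR NOT NOT x4   (De Morgan)
= x1 AND NOT x1 OR x4   (double negation)
= x4   (complement / identity)

x4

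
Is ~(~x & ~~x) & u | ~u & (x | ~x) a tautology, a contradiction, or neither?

tautology

~(~x & ~~x) & u | ~u & (x | ~x)
= (x | ~x) & u | ~u & (x | ~x)   [De Morgan]
= x | ~x   [distribution]
= 1   [complement]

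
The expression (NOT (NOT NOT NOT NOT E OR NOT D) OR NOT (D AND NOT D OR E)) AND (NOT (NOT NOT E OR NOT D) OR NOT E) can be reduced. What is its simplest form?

(NOT (NOT NOT NOT NOT E OR NOT D) OR NOT (D AND NOT D OR E)) AND (NOT (NOT NOT E OR NOT D) OR NOT E)
= (NOT (NOT NOT NOT NOT E OR NOT D) OR NOT E) AND (NOT (NOT NOT E OR NOT D) OR NOT E)   [complement / identity]
= (NOT (NOT NOT E OR NOT D) OR NOT E) AND (NOT (NOT NOT E OR NOT D) OR NOT E)   [double negation]
= NOT (NOT NOT E OR NOT D) OR NOT E   [idempotence]
= NOT E AND D OR NOT E   [De Morgan]
= NOT E   [absorption]

NOT E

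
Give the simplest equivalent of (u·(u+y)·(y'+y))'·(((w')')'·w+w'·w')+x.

u'·w'+x

(u·(u+y)·(y'+y))'·(((w')')'·w+w'·w')+x
= (u·(u+y)·(y'+y))'·(w'·w+w'·w')+x   (double negation)
= (u·(u+y))'·(w'·w+w'·w')+x   (complement / identity)
= (u·(u+y))'·w'+x   (distribution)
= u'·w'+x   (absorption)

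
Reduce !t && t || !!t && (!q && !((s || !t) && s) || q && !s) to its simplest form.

t && !s

!t && t || !!t && (!q && !((s || !t) && s) || q && !s)
= !t && t || !!t && (!q && !s || q && !s)   [absorption]
= !!t && (!q && !s || q && !s)   [complement / identity]
= !!t && !s   [distribution]
= t && !s   [double negation]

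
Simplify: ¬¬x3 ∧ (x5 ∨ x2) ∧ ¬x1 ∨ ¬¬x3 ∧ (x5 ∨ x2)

¬¬x3 ∧ (x5 ∨ x2) ∧ ¬x1 ∨ ¬¬x3 ∧ (x5 ∨ x2)
= ¬¬x3 ∧ (x5 ∨ x2)
= x3 ∧ (x5 ∨ x2)

x3 ∧ (x5 ∨ x2)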